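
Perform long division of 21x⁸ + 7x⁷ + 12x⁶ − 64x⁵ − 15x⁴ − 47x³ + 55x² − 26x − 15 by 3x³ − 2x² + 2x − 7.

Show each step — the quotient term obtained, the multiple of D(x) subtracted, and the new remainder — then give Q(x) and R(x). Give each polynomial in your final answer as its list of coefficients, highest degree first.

Q = [7, 7, 4, -7, 4, 1]; R = [-8]

Step 1: lead(21x⁸ + 7x⁷ + 12x⁶ − 64x⁵ − 15x⁴ − 47x³ + 55x² − 26x − 15) ÷ lead(D) = 21x⁸ ÷ 3x³ = 7x⁵. Subtract (7x⁵)·D = 21x⁸ − 14x⁷ + 14x⁶ − 49x⁵. Remainder: 21x⁷ − 2x⁶ − 15x⁵ − 15x⁴ − 47x³ + 55x² − 26x − 15.
Step 2: lead(21x⁷ − 2x⁶ − 15x⁵ − 15x⁴ − 47x³ + 55x² − 26x − 15) ÷ lead(D) = 21x⁷ ÷ 3x³ = 7x⁴. Subtract (7x⁴)·D = 21x⁷ − 14x⁶ + 14x⁵ − 49x⁴. Remainder: 12x⁶ − 29x⁵ + 34x⁴ − 47x³ + 55x² − 26x − 15.
Step 3: lead(12x⁶ − 29x⁵ + 34x⁴ − 47x³ + 55x² − 26x − 15) ÷ lead(D) = 12x⁶ ÷ 3x³ = 4x³. Subtract (4x³)·D = 12x⁶ − 8x⁵ + 8x⁴ − 28x³. Remainder: −21x⁵ + 26x⁴ − 19x³ + 55x² − 26x − 15.
Step 4: lead(−21x⁵ + 26x⁴ − 19x³ + 55x² − 26x − 15) ÷ lead(D) = −21x⁵ ÷ 3x³ = −7x². Subtract (−7x²)·D = −21x⁵ + 14x⁴ − 14x³ + 49x². Remainder: 12x⁴ − 5x³ + 6x² − 26x − 15.
Step 5: lead(12x⁴ − 5x³ + 6x² − 26x − 15) ÷ lead(D) = 12x⁴ ÷ 3x³ = 4x. Subtract (4x)·D = 12x⁴ − 8x³ + 8x² − 28x. Remainder: 3x³ − 2x² + 2x − 15.
Step 6: lead(3x³ − 2x² + 2x − 15) ÷ lead(D) = 3x³ ÷ 3x³ = 1. Subtract (1)·D = 3x³ − 2x² + 2x − 7. Remainder: −8.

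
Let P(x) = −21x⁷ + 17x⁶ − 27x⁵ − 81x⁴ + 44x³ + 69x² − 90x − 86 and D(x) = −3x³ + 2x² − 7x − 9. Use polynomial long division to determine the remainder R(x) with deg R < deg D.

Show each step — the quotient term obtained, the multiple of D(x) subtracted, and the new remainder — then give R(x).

R(x) = −5

Step 1: lead(−21x⁷ + 17x⁶ − 27x⁵ − 81x⁴ + 44x³ + 69x² − 90x − 86) ÷ lead(D) = −21x⁷ ÷ −3x³ = 7x⁴. Subtract (7x⁴)·D = −21x⁷ + 14x⁶ − 49x⁵ − 63x⁴. Remainder: 3x⁶ + 22x⁵ − 18x⁴ + 44x³ + 69x² − 90x − 86.
Step 2: lead(3x⁶ + 22x⁵ − 18x⁴ + 44x³ + 69x² − 90x − 86) ÷ lead(D) = 3x⁶ ÷ −3x³ = −x³. Subtract (−x³)·D = 3x⁶ − 2x⁵ + 7x⁴ + 9x³. Remainder: 24x⁵ − 25x⁴ + 35x³ + 69x² − 90x − 86.
Step 3: lead(24x⁵ − 25x⁴ + 35x³ + 69x² − 90x − 86) ÷ lead(D) = 24x⁵ ÷ −3x³ = −8x². Subtract (−8x²)·D = 24x⁵ − 16x⁴ + 56x³ + 72x². Remainder: −9x⁴ − 21x³ − 3x² − 90x − 86.
Step 4: lead(−9x⁴ − 21x³ − 3x² − 90x − 86) ÷ lead(D) = −9x⁴ ÷ −3x³ = 3x. Subtract (3x)·D = −9x⁴ + 6x³ − 21x² − 27x. Remainder: −27x³ + 18x² − 63x − 86.
Step 5: lead(−27x³ + 18x² − 63x − 86) ÷ lead(D) = −27x³ ÷ −3x³ = 9. Subtract (9)·D = −27x³ + 18x² − 63x − 81. Remainder: −5.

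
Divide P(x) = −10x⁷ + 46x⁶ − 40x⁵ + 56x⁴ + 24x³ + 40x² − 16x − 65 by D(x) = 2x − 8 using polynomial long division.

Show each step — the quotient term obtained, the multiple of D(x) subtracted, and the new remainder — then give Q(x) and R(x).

Step 1: lead(−10x⁷ + 46x⁶ − 40x⁵ + 56x⁴ + 24x³ + 40x² − 16x − 65) ÷ lead(D) = −10x⁷ ÷ 2x = −5x⁶. Subtract (−5x⁶)·D = −10x⁷ + 40x⁶. Remainder: 6x⁶ − 40x⁵ + 56x⁴ + 24x³ + 40x² − 16x − 65.
Step 2: lead(6x⁶ − 40x⁵ + 56x⁴ + 24x³ + 40x² − 16x − 65) ÷ lead(D) = 6x⁶ ÷ 2x = 3x⁵. Subtract (3x⁵)·D = 6x⁶ − 24x⁵. Remainder: −16x⁵ + 56x⁴ + 24x³ + 40x² − 16x − 65.
Step 3: lead(−16x⁵ + 56x⁴ + 24x³ + 40x² − 16x − 65) ÷ lead(D) = −16x⁵ ÷ 2x = −8x⁴. Subtract (−8x⁴)·D = −16x⁵ + 64x⁴. Remainder: −8x⁴ + 24x³ + 40x² − 16x − 65.
Step 4: lead(−8x⁴ + 24x³ + 40x² − 16x − 65) ÷ lead(D) = −8x⁴ ÷ 2x = −4x³. Subtract (−4x³)·D = −8x⁴ + 32x³. Remainder: −8x³ + 40x² − 16x − 65.
Step 5: lead(−8x³ + 40x² − 16x − 65) ÷ lead(D) = −8x³ ÷ 2x = −4x². Subtract (−4x²)·D = −8x³ + 32x². Remainder: 8x² − 16x − 65.
Step 6: lead(8x² − 16x − 65) ÷ lead(D) = 8x² ÷ 2x = 4x. Subtract (4x)·D = 8x² − 32x. Remainder: 16x − 65.
Step 7: lead(16x − 65) ÷ lead(D) = 16x ÷ 2x = 8. Subtract (8)·D = 16x − 64. Remainder: −1.

Q(x) = −5x⁶ + 3x⁵ − 8x⁴ − 4x³ − 4x² + 4x + 8; R(x) = −1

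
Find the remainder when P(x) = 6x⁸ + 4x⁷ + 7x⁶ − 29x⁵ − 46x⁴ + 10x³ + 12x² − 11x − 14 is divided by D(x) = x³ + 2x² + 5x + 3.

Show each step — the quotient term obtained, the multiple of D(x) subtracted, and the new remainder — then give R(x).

Step 1: lead(6x⁸ + 4x⁷ + 7x⁶ − 29x⁵ − 46x⁴ + 10x³ + 12x² − 11x − 14) ÷ lead(D) = 6x⁸ ÷ x³ = 6x⁵. Subtract (6x⁵)·D = 6x⁸ + 12x⁷ + 30x⁶ + 18x⁵. Remainder: −8x⁷ − 23x⁶ − 47x⁵ − 46x⁴ + 10x³ + 12x² − 11x − 14.
Step 2: lead(−8x⁷ − 23x⁶ − 47x⁵ − 46x⁴ + 10x³ + 12x² − 11x − 14) ÷ lead(D) = −8x⁷ ÷ x³ = −8x⁴. Subtract (−8x⁴)·D = −8x⁷ − 16x⁶ − 40x⁵ − 24x⁴. Remainder: −7x⁶ − 7x⁵ − 22x⁴ + 10x³ + 12x² − 11x − 14.
Step 3: lead(−7x⁶ − 7x⁵ − 22x⁴ + 10x³ + 12x² − 11x − 14) ÷ lead(D) = −7x⁶ ÷ x³ = −7x³. Subtract (−7x³)·D = −7x⁶ − 14x⁵ − 35x⁴ − 21x³. Remainder: 7x⁵ + 13x⁴ + 31x³ + 12x² − 11x − 14.
Step 4: lead(7x⁵ + 13x⁴ + 31x³ + 12x² − 11x − 14) ÷ lead(D) = 7x⁵ ÷ x³ = 7x². Subtract (7x²)·D = 7x⁵ + 14x⁴ + 35x³ + 21x². Remainder: −x⁴ − 4x³ − 9x² − 11x − 14.
Step 5: lead(−x⁴ − 4x³ − 9x² − 11x − 14) ÷ lead(D) = −x⁴ ÷ x³ = −x. Subtract (−x)·D = −x⁴ − 2x³ − 5x² − 3x. Remainder: −2x³ − 4x² − 8x − 14.
Step 6: lead(−2x³ − 4x² − 8x − 14) ÷ lead(D) = −2x³ ÷ x³ = −2. Subtract (−2)·D = −2x³ − 4x² − 10x − 6. Remainder: 2x − 8.

R(x) = 2x − 8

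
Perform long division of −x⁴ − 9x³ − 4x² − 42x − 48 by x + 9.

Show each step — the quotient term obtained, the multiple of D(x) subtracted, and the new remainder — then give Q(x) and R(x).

Q(x) = −x³ − 4x − 6; R(x) = 6

Step 1: lead(−x⁴ − 9x³ − 4x² − 42x − 48) ÷ lead(D) = −x⁴ ÷ x = −x³. Subtract (−x³)·D = −x⁴ − 9x³. Remainder: −4x² − 42x − 48.
Step 2: lead(−4x² − 42x − 48) ÷ lead(D) = −4x² ÷ x = −4x. Subtract (−4x)·D = −4x² − 36x. Remainder: −6x − 48.
Step 3: lead(−6x − 48) ÷ lead(D) = −6x ÷ x = −6. Subtract (−6)·D = −6x − 54. Remainder: 6.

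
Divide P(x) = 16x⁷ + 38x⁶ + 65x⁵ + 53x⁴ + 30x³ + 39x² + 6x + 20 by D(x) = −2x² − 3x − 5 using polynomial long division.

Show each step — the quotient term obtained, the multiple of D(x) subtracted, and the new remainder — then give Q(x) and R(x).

Step 1: lead(16x⁷ + 38x⁶ + 65x⁵ + 53x⁴ + 30x³ + 39x² + 6x + 20) ÷ lead(D) = 16x⁷ ÷ −2x² = −8x⁵. Subtract (−8x⁵)·D = 16x⁷ + 24x⁶ + 40x⁵. Remainder: 14x⁶ + 25x⁵ + 53x⁴ + 30x³ + 39x² + 6x + 20.
Step 2: lead(14x⁶ + 25x⁵ + 53x⁴ + 30x³ + 39x² + 6x + 20) ÷ lead(D) = 14x⁶ ÷ −2x² = −7x⁴. Subtract (−7x⁴)·D = 14x⁶ + 21x⁵ + 35x⁴. Remainder: 4x⁵ + 18x⁴ + 30x³ + 39x² + 6x + 20.
Step 3: lead(4x⁵ + 18x⁴ + 30x³ + 39x² + 6x + 20) ÷ lead(D) = 4x⁵ ÷ −2x² = −2x³. Subtract (−2x³)·D = 4x⁵ + 6x⁴ + 10x³. Remainder: 12x⁴ + 20x³ + 39x² + 6x + 20.
Step 4: lead(12x⁴ + 20x³ + 39x² + 6x + 20) ÷ lead(D) = 12x⁴ ÷ −2x² = −6x². Subtract (−6x²)·D = 12x⁴ + 18x³ + 30x². Remainder: 2x³ + 9x² + 6x + 20.
Step 5: lead(2x³ + 9x² + 6x + 20) ÷ lead(D) = 2x³ ÷ −2x² = −x. Subtract (−x)·D = 2x³ + 3x² + 5x. Remainder: 6x² + x + 20.
Step 6: lead(6x² + x + 20) ÷ lead(D) = 6x² ÷ −2x² = −3. Subtract (−3)·D = 6x² + 9x + 15. Remainder: −8x + 5.

Q(x) = −8x⁵ − 7x⁴ − 2x³ − 6x² − x − 3; R(x) = −8x + 5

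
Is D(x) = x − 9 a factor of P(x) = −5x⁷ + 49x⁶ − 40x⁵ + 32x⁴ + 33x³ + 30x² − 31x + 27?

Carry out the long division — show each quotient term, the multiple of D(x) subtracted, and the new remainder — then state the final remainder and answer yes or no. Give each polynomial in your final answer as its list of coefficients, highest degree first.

Step 1: lead(−5x⁷ + 49x⁶ − 40x⁵ + 32x⁴ + 33x³ + 30x² − 31x + 27) ÷ lead(D) = −5x⁷ ÷ x = −5x⁶. Subtract (−5x⁶)·D = −5x⁷ + 45x⁶. Remainder: 4x⁶ − 40x⁵ + 32x⁴ + 33x³ + 30x² − 31x + 27.
Step 2: lead(4x⁶ − 40x⁵ + 32x⁴ + 33x³ + 30x² − 31x + 27) ÷ lead(D) = 4x⁶ ÷ x = 4x⁵. Subtract (4x⁵)·D = 4x⁶ − 36x⁵. Remainder: −4x⁵ + 32x⁴ + 33x³ + 30x² − 31x + 27.
Step 3: lead(−4x⁵ + 32x⁴ + 33x³ + 30x² − 31x + 27) ÷ lead(D) = −4x⁵ ÷ x = −4x⁴. Subtract (−4x⁴)·D = −4x⁵ + 36x⁴. Remainder: −4x⁴ + 33x³ + 30x² − 31x + 27.
Step 4: lead(−4x⁴ + 33x³ + 30x² − 31x + 27) ÷ lead(D) = −4x⁴ ÷ x = −4x³. Subtract (−4x³)·D = −4x⁴ + 36x³. Remainder: −3x³ + 30x² − 31x + 27.
Step 5: lead(−3x³ + 30x² − 31x + 27) ÷ lead(D) = −3x³ ÷ x = −3x². Subtract (−3x²)·D = −3x³ + 27x². Remainder: 3x² − 31x + 27.
Step 6: lead(3x² − 31x + 27) ÷ lead(D) = 3x² ÷ x = 3x. Subtract (3x)·D = 3x² − 27x. Remainder: −4x + 27.
Step 7: lead(−4x + 27) ÷ lead(D) = −4x ÷ x = −4. Subtract (−4)·D = −4x + 36. Remainder: −9.

R = [-9], so D(x) is not a factor of P(x). no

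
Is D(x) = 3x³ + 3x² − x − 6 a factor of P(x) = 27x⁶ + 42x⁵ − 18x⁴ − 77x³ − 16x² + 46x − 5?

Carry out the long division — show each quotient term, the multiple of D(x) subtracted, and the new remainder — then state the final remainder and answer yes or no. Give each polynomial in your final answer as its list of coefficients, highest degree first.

R = [7], so D(x) is not a factor of P(x). no

Step 1: lead(27x⁶ + 42x⁵ − 18x⁴ − 77x³ − 16x² + 46x − 5) ÷ lead(D) = 27x⁶ ÷ 3x³ = 9x³. Subtract (9x³)·D = 27x⁶ + 27x⁵ − 9x⁴ − 54x³. Remainder: 15x⁵ − 9x⁴ − 23x³ − 16x² + 46x − 5.
Step 2: lead(15x⁵ − 9x⁴ − 23x³ − 16x² + 46x − 5) ÷ lead(D) = 15x⁵ ÷ 3x³ = 5x². Subtract (5x²)·D = 15x⁵ + 15x⁴ − 5x³ − 30x². Remainder: −24x⁴ − 18x³ + 14x² + 46x − 5.
Step 3: lead(−24x⁴ − 18x³ + 14x² + 46x − 5) ÷ lead(D) = −24x⁴ ÷ 3x³ = −8x. Subtract (−8x)·D = −24x⁴ − 24x³ + 8x² + 48x. Remainder: 6x³ + 6x² − 2x − 5.
Step 4: lead(6x³ + 6x² − 2x − 5) ÷ lead(D) = 6x³ ÷ 3x³ = 2. Subtract (2)·D = 6x³ + 6x² − 2x − 12. Remainder: 7.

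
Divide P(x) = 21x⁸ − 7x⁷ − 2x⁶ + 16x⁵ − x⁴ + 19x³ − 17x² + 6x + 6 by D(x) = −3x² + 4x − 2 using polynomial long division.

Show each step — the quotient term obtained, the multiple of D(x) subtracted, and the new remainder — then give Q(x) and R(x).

Step 1: lead(21x⁸ − 7x⁷ − 2x⁶ + 16x⁵ − x⁴ + 19x³ − 17x² + 6x + 6) ÷ lead(D) = 21x⁸ ÷ −3x² = −7x⁶. Subtract (−7x⁶)·D = 21x⁸ − 28x⁷ + 14x⁶. Remainder: 21x⁷ − 16x⁶ + 16x⁵ − x⁴ + 19x³ − 17x² + 6x + 6.
Step 2: lead(21x⁷ − 16x⁶ + 16x⁵ − x⁴ + 19x³ − 17x² + 6x + 6) ÷ lead(D) = 21x⁷ ÷ −3x² = −7x⁵. Subtract (−7x⁵)·D = 21x⁷ − 28x⁶ + 14x⁵. Remainder: 12x⁶ + 2x⁵ − x⁴ + 19x³ − 17x² + 6x + 6.
Step 3: lead(12x⁶ + 2x⁵ − x⁴ + 19x³ − 17x² + 6x + 6) ÷ lead(D) = 12x⁶ ÷ −3x² = −4x⁴. Subtract (−4x⁴)·D = 12x⁶ − 16x⁵ + 8x⁴. Remainder: 18x⁵ − 9x⁴ + 19x³ − 17x² + 6x + 6.
Step 4: lead(18x⁵ − 9x⁴ + 19x³ − 17x² + 6x + 6) ÷ lead(D) = 18x⁵ ÷ −3x² = −6x³. Subtract (−6x³)·D = 18x⁵ − 24x⁴ + 12x³. Remainder: 15x⁴ + 7x³ − 17x² + 6x + 6.
Step 5: lead(15x⁴ + 7x³ − 17x² + 6x + 6) ÷ lead(D) = 15x⁴ ÷ −3x² = −5x². Subtract (−5x²)·D = 15x⁴ − 20x³ + 10x². Remainder: 27x³ − 27x² + 6x + 6.
Step 6: lead(27x³ − 27x² + 6x + 6) ÷ lead(D) = 27x³ ÷ −3x² = −9x. Subtract (−9x)·D = 27x³ − 36x² + 18x. Remainder: 9x² − 12x + 6.
Step 7: lead(9x² − 12x + 6) ÷ lead(D) = 9x² ÷ −3x² = −3. Subtract (−3)·D = 9x² − 12x + 6. Remainder: 0.

Q(x) = −7x⁶ − 7x⁵ − 4x⁴ − 6x³ − 5x² − 9x − 3; R(x) = 0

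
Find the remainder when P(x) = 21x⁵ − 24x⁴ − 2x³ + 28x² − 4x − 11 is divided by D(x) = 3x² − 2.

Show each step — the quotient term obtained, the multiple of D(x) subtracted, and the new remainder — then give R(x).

Step 1: lead(21x⁵ − 24x⁴ − 2x³ + 28x² − 4x − 11) ÷ lead(D) = 21x⁵ ÷ 3x² = 7x³. Subtract (7x³)·D = 21x⁵ − 14x³. Remainder: −24x⁴ + 12x³ + 28x² − 4x − 11.
Step 2: lead(−24x⁴ + 12x³ + 28x² − 4x − 11) ÷ lead(D) = −24x⁴ ÷ 3x² = −8x². Subtract (−8x²)·D = −24x⁴ + 16x². Remainder: 12x³ + 12x² − 4x − 11.
Step 3: lead(12x³ + 12x² − 4x − 11) ÷ lead(D) = 12x³ ÷ 3x² = 4x. Subtract (4x)·D = 12x³ − 8x. Remainder: 12x² + 4x − 11.
Step 4: lead(12x² + 4x − 11) ÷ lead(D) = 12x² ÷ 3x² = 4. Subtract (4)·D = 12x² − 8. Remainder: 4x − 3.

R(x) = 4x − 3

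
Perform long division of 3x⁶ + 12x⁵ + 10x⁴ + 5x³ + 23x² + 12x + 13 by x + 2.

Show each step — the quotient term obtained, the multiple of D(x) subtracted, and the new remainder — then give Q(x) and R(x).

Q(x) = 3x⁵ + 6x⁴ − 2x³ + 9x² + 5x + 2; R(x) = 9

Step 1: lead(3x⁶ + 12x⁵ + 10x⁴ + 5x³ + 23x² + 12x + 13) ÷ lead(D) = 3x⁶ ÷ x = 3x⁵. Subtract (3x⁵)·D = 3x⁶ + 6x⁵. Remainder: 6x⁵ + 10x⁴ + 5x³ + 23x² + 12x + 13.
Step 2: lead(6x⁵ + 10x⁴ + 5x³ + 23x² + 12x + 13) ÷ lead(D) = 6x⁵ ÷ x = 6x⁴. Subtract (6x⁴)·D = 6x⁵ + 12x⁴. Remainder: −2x⁴ + 5x³ + 23x² + 12x + 13.
Step 3: lead(−2x⁴ + 5x³ + 23x² + 12x + 13) ÷ lead(D) = −2x⁴ ÷ x = −2x³. Subtract (−2x³)·D = −2x⁴ − 4x³. Remainder: 9x³ + 23x² + 12x + 13.
Step 4: lead(9x³ + 23x² + 12x + 13) ÷ lead(D) = 9x³ ÷ x = 9x². Subtract (9x²)·D = 9x³ + 18x². Remainder: 5x² + 12x + 13.
Step 5: lead(5x² + 12x + 13) ÷ lead(D) = 5x² ÷ x = 5x. Subtract (5x)·D = 5x² + 10x. Remainder: 2x + 13.
Step 6: lead(2x + 13) ÷ lead(D) = 2x ÷ x = 2. Subtract (2)·D = 2x + 4. Remainder: 9.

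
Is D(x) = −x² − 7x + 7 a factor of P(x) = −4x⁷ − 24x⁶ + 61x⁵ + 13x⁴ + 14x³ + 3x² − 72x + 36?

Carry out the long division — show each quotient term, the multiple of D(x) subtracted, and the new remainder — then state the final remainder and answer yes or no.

Step 1: lead(−4x⁷ − 24x⁶ + 61x⁵ + 13x⁴ + 14x³ + 3x² − 72x + 36) ÷ lead(D) = −4x⁷ ÷ −x² = 4x⁵. Subtract (4x⁵)·D = −4x⁷ − 28x⁶ + 28x⁵. Remainder: 4x⁶ + 33x⁵ + 13x⁴ + 14x³ + 3x² − 72x + 36.
Step 2: lead(4x⁶ + 33x⁵ + 13x⁴ + 14x³ + 3x² − 72x + 36) ÷ lead(D) = 4x⁶ ÷ −x² = −4x⁴. Subtract (−4x⁴)·D = 4x⁶ + 28x⁵ − 28x⁴. Remainder: 5x⁵ + 41x⁴ + 14x³ + 3x² − 72x + 36.
Step 3: lead(5x⁵ + 41x⁴ + 14x³ + 3x² − 72x + 36) ÷ lead(D) = 5x⁵ ÷ −x² = −5x³. Subtract (−5x³)·D = 5x⁵ + 35x⁴ − 35x³. Remainder: 6x⁴ + 49x³ + 3x² − 72x + 36.
Step 4: lead(6x⁴ + 49x³ + 3x² − 72x + 36) ÷ lead(D) = 6x⁴ ÷ −x² = −6x². Subtract (−6x²)·D = 6x⁴ + 42x³ − 42x². Remainder: 7x³ + 45x² − 72x + 36.
Step 5: lead(7x³ + 45x² − 72x + 36) ÷ lead(D) = 7x³ ÷ −x² = −7x. Subtract (−7x)·D = 7x³ + 49x² − 49x. Remainder: −4x² − 23x + 36.
Step 6: lead(−4x² − 23x + 36) ÷ lead(D) = −4x² ÷ −x² = 4. Subtract (4)·D = −4x² − 28x + 28. Remainder: 5x + 8.

R(x) = 5x + 8, so D(x) is not a factor of P(x). no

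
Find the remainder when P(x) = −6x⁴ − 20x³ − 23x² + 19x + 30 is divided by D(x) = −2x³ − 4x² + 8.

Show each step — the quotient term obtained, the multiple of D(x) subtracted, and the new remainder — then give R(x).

Step 1: lead(−6x⁴ − 20x³ − 23x² + 19x + 30) ÷ lead(D) = −6x⁴ ÷ −2x³ = 3x. Subtract (3x)·D = −6x⁴ − 12x³ + 24x. Remainder: −8x³ − 23x² − 5x + 30.
Step 2: lead(−8x³ − 23x² − 5x + 30) ÷ lead(D) = −8x³ ÷ −2x³ = 4. Subtract (4)·D = −8x³ − 16x² + 32. Remainder: −7x² − 5x − 2.

R(x) = −7x² − 5x − 2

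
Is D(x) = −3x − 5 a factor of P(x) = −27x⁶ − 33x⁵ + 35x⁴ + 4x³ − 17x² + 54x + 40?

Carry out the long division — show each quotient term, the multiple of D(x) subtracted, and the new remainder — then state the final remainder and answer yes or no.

R(x) = 0, so D(x) is a factor of P(x). yes

Step 1: lead(−27x⁶ − 33x⁵ + 35x⁴ + 4x³ − 17x² + 54x + 40) ÷ lead(D) = −27x⁶ ÷ −3x = 9x⁵. Subtract (9x⁵)·D = −27x⁶ − 45x⁵. Remainder: 12x⁵ + 35x⁴ + 4x³ − 17x² + 54x + 40.
Step 2: lead(12x⁵ + 35x⁴ + 4x³ − 17x² + 54x + 40) ÷ lead(D) = 12x⁵ ÷ −3x = −4x⁴. Subtract (−4x⁴)·D = 12x⁵ + 20x⁴. Remainder: 15x⁴ + 4x³ − 17x² + 54x + 40.
Step 3: lead(15x⁴ + 4x³ − 17x² + 54x + 40) ÷ lead(D) = 15x⁴ ÷ −3x = −5x³. Subtract (−5x³)·D = 15x⁴ + 25x³. Remainder: −21x³ − 17x² + 54x + 40.
Step 4: lead(−21x³ − 17x² + 54x + 40) ÷ lead(D) = −21x³ ÷ −3x = 7x². Subtract (7x²)·D = −21x³ − 35x². Remainder: 18x² + 54x + 40.
Step 5: lead(18x² + 54x + 40) ÷ lead(D) = 18x² ÷ −3x = −6x. Subtract (−6x)·D = 18x² + 30x. Remainder: 24x + 40.
Step 6: lead(24x + 40) ÷ lead(D) = 24x ÷ −3x = −8. Subtract (−8)·D = 24x + 40. Remainder: 0.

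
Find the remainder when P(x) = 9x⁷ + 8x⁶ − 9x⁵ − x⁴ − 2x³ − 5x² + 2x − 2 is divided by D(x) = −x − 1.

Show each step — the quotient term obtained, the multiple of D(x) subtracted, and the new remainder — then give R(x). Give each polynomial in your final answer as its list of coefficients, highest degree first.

R = [0]

Step 1: lead(9x⁷ + 8x⁶ − 9x⁵ − x⁴ − 2x³ − 5x² + 2x − 2) ÷ lead(D) = 9x⁷ ÷ −x = −9x⁶. Subtract (−9x⁶)·D = 9x⁷ + 9x⁶. Remainder: −x⁶ − 9x⁵ − x⁴ − 2x³ − 5x² + 2x − 2.
Step 2: lead(−x⁶ − 9x⁵ − x⁴ − 2x³ − 5x² + 2x − 2) ÷ lead(D) = −x⁶ ÷ −x = x⁵. Subtract (x⁵)·D = −x⁶ − x⁵. Remainder: −8x⁵ − x⁴ − 2x³ − 5x² + 2x − 2.
Step 3: lead(−8x⁵ − x⁴ − 2x³ − 5x² + 2x − 2) ÷ lead(D) = −8x⁵ ÷ −x = 8x⁴. Subtract (8x⁴)·D = −8x⁵ − 8x⁴. Remainder: 7x⁴ − 2x³ − 5x² + 2x − 2.
Step 4: lead(7x⁴ − 2x³ − 5x² + 2x − 2) ÷ lead(D) = 7x⁴ ÷ −x = −7x³. Subtract (−7x³)·D = 7x⁴ + 7x³. Remainder: −9x³ − 5x² + 2x − 2.
Step 5: lead(−9x³ − 5x² + 2x − 2) ÷ lead(D) = −9x³ ÷ −x = 9x². Subtract (9x²)·D = −9x³ − 9x². Remainder: 4x² + 2x − 2.
Step 6: lead(4x² + 2x − 2) ÷ lead(D) = 4x² ÷ −x = −4x. Subtract (−4x)·D = 4x² + 4x. Remainder: −2x − 2.
Step 7: lead(−2x − 2) ÷ lead(D) = −2x ÷ −x = 2. Subtract (2)·D = −2x − 2. Remainder: 0.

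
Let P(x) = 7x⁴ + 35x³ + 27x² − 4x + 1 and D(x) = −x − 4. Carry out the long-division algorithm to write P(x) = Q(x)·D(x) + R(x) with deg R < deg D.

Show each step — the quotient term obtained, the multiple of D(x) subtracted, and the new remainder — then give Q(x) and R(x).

Step 1: lead(7x⁴ + 35x³ + 27x² − 4x + 1) ÷ lead(D) = 7x⁴ ÷ −x = −7x³. Subtract (−7x³)·D = 7x⁴ + 28x³. Remainder: 7x³ + 27x² − 4x + 1.
Step 2: lead(7x³ + 27x² − 4x + 1) ÷ lead(D) = 7x³ ÷ −x = −7x². Subtract (−7x²)·D = 7x³ + 28x². Remainder: −x² − 4x + 1.
Step 3: lead(−x² − 4x + 1) ÷ lead(D) = −x² ÷ −x = x. Subtract (x)·D = −x² − 4x. Remainder: 1.

Q(x) = −7x³ − 7x² + x; R(x) = 1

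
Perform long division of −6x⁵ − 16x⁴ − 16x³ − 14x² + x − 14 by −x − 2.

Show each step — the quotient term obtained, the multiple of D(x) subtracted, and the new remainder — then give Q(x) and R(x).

Q(x) = 6x⁴ + 4x³ + 8x² − 2x + 3; R(x) = −8

Step 1: lead(−6x⁵ − 16x⁴ − 16x³ − 14x² + x − 14) ÷ lead(D) = −6x⁵ ÷ −x = 6x⁴. Subtract (6x⁴)·D = −6x⁵ − 12x⁴. Remainder: −4x⁴ − 16x³ − 14x² + x − 14.
Step 2: lead(−4x⁴ − 16x³ − 14x² + x − 14) ÷ lead(D) = −4x⁴ ÷ −x = 4x³. Subtract (4x³)·D = −4x⁴ − 8x³. Remainder: −8x³ − 14x² + x − 14.
Step 3: lead(−8x³ − 14x² + x − 14) ÷ lead(D) = −8x³ ÷ −x = 8x². Subtract (8x²)·D = −8x³ − 16x². Remainder: 2x² + x − 14.
Step 4: lead(2x² + x − 14) ÷ lead(D) = 2x² ÷ −x = −2x. Subtract (−2x)·D = 2x² + 4x. Remainder: −3x − 14.
Step 5: lead(−3x − 14) ÷ lead(D) = −3x ÷ −x = 3. Subtract (3)·D = −3x − 6. Remainder: −8.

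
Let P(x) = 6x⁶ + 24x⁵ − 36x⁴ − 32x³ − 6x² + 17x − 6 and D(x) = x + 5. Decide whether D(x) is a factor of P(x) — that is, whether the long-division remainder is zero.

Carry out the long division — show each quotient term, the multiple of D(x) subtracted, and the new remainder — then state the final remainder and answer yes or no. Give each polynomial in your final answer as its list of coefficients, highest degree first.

Step 1: lead(6x⁶ + 24x⁵ − 36x⁴ − 32x³ − 6x² + 17x − 6) ÷ lead(D) = 6x⁶ ÷ x = 6x⁵. Subtract (6x⁵)·D = 6x⁶ + 30x⁵. Remainder: −6x⁵ − 36x⁴ − 32x³ − 6x² + 17x − 6.
Step 2: lead(−6x⁵ − 36x⁴ − 32x³ − 6x² + 17x − 6) ÷ lead(D) = −6x⁵ ÷ x = −6x⁴. Subtract (−6x⁴)·D = −6x⁵ − 30x⁴. Remainder: −6x⁴ − 32x³ − 6x² + 17x − 6.
Step 3: lead(−6x⁴ − 32x³ − 6x² + 17x − 6) ÷ lead(D) = −6x⁴ ÷ x = −6x³. Subtract (−6x³)·D = −6x⁴ − 30x³. Remainder: −2x³ − 6x² + 17x − 6.
Step 4: lead(−2x³ − 6x² + 17x − 6) ÷ lead(D) = −2x³ ÷ x = −2x². Subtract (−2x²)·D = −2x³ − 10x². Remainder: 4x² + 17x − 6.
Step 5: lead(4x² + 17x − 6) ÷ lead(D) = 4x² ÷ x = 4x. Subtract (4x)·D = 4x² + 20x. Remainder: −3x − 6.
Step 6: lead(−3x − 6) ÷ lead(D) = −3x ÷ x = −3. Subtract (−3)·D = −3x − 15. Remainder: 9.

R = [9], so D(x) is not a factor of P(x). no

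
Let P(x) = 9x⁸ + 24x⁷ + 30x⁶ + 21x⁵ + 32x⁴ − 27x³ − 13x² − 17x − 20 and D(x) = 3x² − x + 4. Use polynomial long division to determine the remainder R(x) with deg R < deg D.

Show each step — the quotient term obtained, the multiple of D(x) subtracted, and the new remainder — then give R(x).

R(x) = 7x − 4

Step 1: lead(9x⁸ + 24x⁷ + 30x⁶ + 21x⁵ + 32x⁴ − 27x³ − 13x² − 17x − 20) ÷ lead(D) = 9x⁸ ÷ 3x² = 3x⁶. Subtract (3x⁶)·D = 9x⁸ − 3x⁷ + 12x⁶. Remainder: 27x⁷ + 18x⁶ + 21x⁵ + 32x⁴ − 27x³ − 13x² − 17x − 20.
Step 2: lead(27x⁷ + 18x⁶ + 21x⁵ + 32x⁴ − 27x³ − 13x² − 17x − 20) ÷ lead(D) = 27x⁷ ÷ 3x² = 9x⁵. Subtract (9x⁵)·D = 27x⁷ − 9x⁶ + 36x⁵. Remainder: 27x⁶ − 15x⁵ + 32x⁴ − 27x³ − 13x² − 17x − 20.
Step 3: lead(27x⁶ − 15x⁵ + 32x⁴ − 27x³ − 13x² − 17x − 20) ÷ lead(D) = 27x⁶ ÷ 3x² = 9x⁴. Subtract (9x⁴)·D = 27x⁶ − 9x⁵ + 36x⁴. Remainder: −6x⁵ − 4x⁴ − 27x³ − 13x² − 17x − 20.
Step 4: lead(−6x⁵ − 4x⁴ − 27x³ − 13x² − 17x − 20) ÷ lead(D) = −6x⁵ ÷ 3x² = −2x³. Subtract (−2x³)·D = −6x⁵ + 2x⁴ − 8x³. Remainder: −6x⁴ − 19x³ − 13x² − 17x − 20.
Step 5: lead(−6x⁴ − 19x³ − 13x² − 17x − 20) ÷ lead(D) = −6x⁴ ÷ 3x² = −2x². Subtract (−2x²)·D = −6x⁴ + 2x³ − 8x². Remainder: −21x³ − 5x² − 17x − 20.
Step 6: lead(−21x³ − 5x² − 17x − 20) ÷ lead(D) = −21x³ ÷ 3x² = −7x. Subtract (−7x)·D = −21x³ + 7x² − 28x. Remainder: −12x² + 11x − 20.
Step 7: lead(−12x² + 11x − 20) ÷ lead(D) = −12x² ÷ 3x² = −4. Subtract (−4)·D = −12x² + 4x − 16. Remainder: 7x − 4.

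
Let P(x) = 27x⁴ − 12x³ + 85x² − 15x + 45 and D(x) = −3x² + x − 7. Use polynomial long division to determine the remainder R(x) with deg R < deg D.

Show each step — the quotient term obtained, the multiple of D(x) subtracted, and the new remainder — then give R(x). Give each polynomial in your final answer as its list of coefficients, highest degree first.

Step 1: lead(27x⁴ − 12x³ + 85x² − 15x + 45) ÷ lead(D) = 27x⁴ ÷ −3x² = −9x². Subtract (−9x²)·D = 27x⁴ − 9x³ + 63x². Remainder: −3x³ + 22x² − 15x + 45.
Step 2: lead(−3x³ + 22x² − 15x + 45) ÷ lead(D) = −3x³ ÷ −3x² = x. Subtract (x)·D = −3x³ + x² − 7x. Remainder: 21x² − 8x + 45.
Step 3: lead(21x² − 8x + 45) ÷ lead(D) = 21x² ÷ −3x² = −7. Subtract (−7)·D = 21x² − 7x + 49. Remainder: −x − 4.

R = [-1, -4]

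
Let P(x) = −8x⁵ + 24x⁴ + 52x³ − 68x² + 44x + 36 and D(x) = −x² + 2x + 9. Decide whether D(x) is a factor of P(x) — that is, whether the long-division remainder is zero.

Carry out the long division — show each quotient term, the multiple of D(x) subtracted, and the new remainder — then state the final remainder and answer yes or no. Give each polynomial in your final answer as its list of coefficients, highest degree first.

R = [0], so D(x) is a factor of P(x). yes

Step 1: lead(−8x⁵ + 24x⁴ + 52x³ − 68x² + 44x + 36) ÷ lead(D) = −8x⁵ ÷ −x² = 8x³. Subtract (8x³)·D = −8x⁵ + 16x⁴ + 72x³. Remainder: 8x⁴ − 20x³ − 68x² + 44x + 36.
Step 2: lead(8x⁴ − 20x³ − 68x² + 44x + 36) ÷ lead(D) = 8x⁴ ÷ −x² = −8x². Subtract (−8x²)·D = 8x⁴ − 16x³ − 72x². Remainder: −4x³ + 4x² + 44x + 36.
Step 3: lead(−4x³ + 4x² + 44x + 36) ÷ lead(D) = −4x³ ÷ −x² = 4x. Subtract (4x)·D = −4x³ + 8x² + 36x. Remainder: −4x² + 8x + 36.
Step 4: lead(−4x² + 8x + 36) ÷ lead(D) = −4x² ÷ −x² = 4. Subtract (4)·D = −4x² + 8x + 36. Remainder: 0.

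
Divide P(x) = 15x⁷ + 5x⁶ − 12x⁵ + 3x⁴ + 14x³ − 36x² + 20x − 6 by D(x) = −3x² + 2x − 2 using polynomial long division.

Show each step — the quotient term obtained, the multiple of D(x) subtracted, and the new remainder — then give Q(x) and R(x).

Step 1: lead(15x⁷ + 5x⁶ − 12x⁵ + 3x⁴ + 14x³ − 36x² + 20x − 6) ÷ lead(D) = 15x⁷ ÷ −3x² = −5x⁵. Subtract (−5x⁵)·D = 15x⁷ − 10x⁶ + 10x⁵. Remainder: 15x⁶ − 22x⁵ + 3x⁴ + 14x³ − 36x² + 20x − 6.
Step 2: lead(15x⁶ − 22x⁵ + 3x⁴ + 14x³ − 36x² + 20x − 6) ÷ lead(D) = 15x⁶ ÷ −3x² = −5x⁴. Subtract (−5x⁴)·D = 15x⁶ − 10x⁵ + 10x⁴. Remainder: −12x⁵ − 7x⁴ + 14x³ − 36x² + 20x − 6.
Step 3: lead(−12x⁵ − 7x⁴ + 14x³ − 36x² + 20x − 6) ÷ lead(D) = −12x⁵ ÷ −3x² = 4x³. Subtract (4x³)·D = −12x⁵ + 8x⁴ − 8x³. Remainder: −15x⁴ + 22x³ − 36x² + 20x − 6.
Step 4: lead(−15x⁴ + 22x³ − 36x² + 20x − 6) ÷ lead(D) = −15x⁴ ÷ −3x² = 5x². Subtract (5x²)·D = −15x⁴ + 10x³ − 10x². Remainder: 12x³ − 26x² + 20x − 6.
Step 5: lead(12x³ − 26x² + 20x − 6) ÷ lead(D) = 12x³ ÷ −3x² = −4x. Subtract (−4x)·D = 12x³ − 8x² + 8x. Remainder: −18x² + 12x − 6.
Step 6: lead(−18x² + 12x − 6) ÷ lead(D) = −18x² ÷ −3x² = 6. Subtract (6)·D = −18x² + 12x − 12. Remainder: 6.

Q(x) = −5x⁵ − 5x⁴ + 4x³ + 5x² − 4x + 6; R(x) = 6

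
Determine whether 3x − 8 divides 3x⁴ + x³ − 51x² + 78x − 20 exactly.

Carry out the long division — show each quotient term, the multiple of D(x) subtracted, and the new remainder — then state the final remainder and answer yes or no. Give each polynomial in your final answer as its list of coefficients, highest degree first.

R = [-4], so D(x) is not a factor of P(x). no

Step 1: lead(3x⁴ + x³ − 51x² + 78x − 20) ÷ lead(D) = 3x⁴ ÷ 3x = x³. Subtract (x³)·D = 3x⁴ − 8x³. Remainder: 9x³ − 51x² + 78x − 20.
Step 2: lead(9x³ − 51x² + 78x − 20) ÷ lead(D) = 9x³ ÷ 3x = 3x². Subtract (3x²)·D = 9x³ − 24x². Remainder: −27x² + 78x − 20.
Step 3: lead(−27x² + 78x − 20) ÷ lead(D) = −27x² ÷ 3x = −9x. Subtract (−9x)·D = −27x² + 72x. Remainder: 6x − 20.
Step 4: lead(6x − 20) ÷ lead(D) = 6x ÷ 3x = 2. Subtract (2)·D = 6x − 16. Remainder: −4.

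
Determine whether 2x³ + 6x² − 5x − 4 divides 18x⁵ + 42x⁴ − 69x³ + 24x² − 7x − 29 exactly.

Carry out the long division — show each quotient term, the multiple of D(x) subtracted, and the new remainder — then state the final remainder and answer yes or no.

Step 1: lead(18x⁵ + 42x⁴ − 69x³ + 24x² − 7x − 29) ÷ lead(D) = 18x⁵ ÷ 2x³ = 9x². Subtract (9x²)·D = 18x⁵ + 54x⁴ − 45x³ − 36x². Remainder: −12x⁴ − 24x³ + 60x² − 7x − 29.
Step 2: lead(−12x⁴ − 24x³ + 60x² − 7x − 29) ÷ lead(D) = −12x⁴ ÷ 2x³ = −6x. Subtract (−6x)·D = −12x⁴ − 36x³ + 30x² + 24x. Remainder: 12x³ + 30x² − 31x − 29.
Step 3: lead(12x³ + 30x² − 31x − 29) ÷ lead(D) = 12x³ ÷ 2x³ = 6. Subtract (6)·D = 12x³ + 36x² − 30x − 24. Remainder: −6x² − x − 5.

R(x) = −6x² − x − 5, so D(x) is not a factor of P(x). no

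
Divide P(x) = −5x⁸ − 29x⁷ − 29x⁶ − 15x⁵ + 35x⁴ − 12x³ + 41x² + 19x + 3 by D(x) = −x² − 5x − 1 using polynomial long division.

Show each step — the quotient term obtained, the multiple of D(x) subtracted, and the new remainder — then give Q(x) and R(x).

Step 1: lead(−5x⁸ − 29x⁷ − 29x⁶ − 15x⁵ + 35x⁴ − 12x³ + 41x² + 19x + 3) ÷ lead(D) = −5x⁸ ÷ −x² = 5x⁶. Subtract (5x⁶)·D = −5x⁸ − 25x⁷ − 5x⁶. Remainder: −4x⁷ − 24x⁶ − 15x⁵ + 35x⁴ − 12x³ + 41x² + 19x + 3.
Step 2: lead(−4x⁷ − 24x⁶ − 15x⁵ + 35x⁴ − 12x³ + 41x² + 19x + 3) ÷ lead(D) = −4x⁷ ÷ −x² = 4x⁵. Subtract (4x⁵)·D = −4x⁷ − 20x⁶ − 4x⁵. Remainder: −4x⁶ − 11x⁵ + 35x⁴ − 12x³ + 41x² + 19x + 3.
Step 3: lead(−4x⁶ − 11x⁵ + 35x⁴ − 12x³ + 41x² + 19x + 3) ÷ lead(D) = −4x⁶ ÷ −x² = 4x⁴. Subtract (4x⁴)·D = −4x⁶ − 20x⁵ − 4x⁴. Remainder: 9x⁵ + 39x⁴ − 12x³ + 41x² + 19x + 3.
Step 4: lead(9x⁵ + 39x⁴ − 12x³ + 41x² + 19x + 3) ÷ lead(D) = 9x⁵ ÷ −x² = −9x³. Subtract (−9x³)·D = 9x⁵ + 45x⁴ + 9x³. Remainder: −6x⁴ − 21x³ + 41x² + 19x + 3.
Step 5: lead(−6x⁴ − 21x³ + 41x² + 19x + 3) ÷ lead(D) = −6x⁴ ÷ −x² = 6x². Subtract (6x²)·D = −6x⁴ − 30x³ − 6x². Remainder: 9x³ + 47x² + 19x + 3.
Step 6: lead(9x³ + 47x² + 19x + 3) ÷ lead(D) = 9x³ ÷ −x² = −9x. Subtract (−9x)·D = 9x³ + 45x² + 9x. Remainder: 2x² + 10x + 3.
Step 7: lead(2x² + 10x + 3) ÷ lead(D) = 2x² ÷ −x² = −2. Subtract (−2)·D = 2x² + 10x + 2. Remainder: 1.

Q(x) = 5x⁶ + 4x⁵ + 4x⁴ − 9x³ + 6x² − 9x − 2; R(x) = 1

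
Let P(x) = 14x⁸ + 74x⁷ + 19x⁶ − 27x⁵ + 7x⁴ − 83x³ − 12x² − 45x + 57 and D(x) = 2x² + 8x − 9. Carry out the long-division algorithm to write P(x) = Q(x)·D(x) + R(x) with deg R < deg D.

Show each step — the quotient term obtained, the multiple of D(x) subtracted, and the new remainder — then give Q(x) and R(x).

Q(x) = 7x⁶ + 9x⁵ + 5x⁴ + 7x³ − 2x² − 2x − 7; R(x) = −7x − 6

Step 1: lead(14x⁸ + 74x⁷ + 19x⁶ − 27x⁵ + 7x⁴ − 83x³ − 12x² − 45x + 57) ÷ lead(D) = 14x⁸ ÷ 2x² = 7x⁶. Subtract (7x⁶)·D = 14x⁸ + 56x⁷ − 63x⁶. Remainder: 18x⁷ + 82x⁶ − 27x⁵ + 7x⁴ − 83x³ − 12x² − 45x + 57.
Step 2: lead(18x⁷ + 82x⁶ − 27x⁵ + 7x⁴ − 83x³ − 12x² − 45x + 57) ÷ lead(D) = 18x⁷ ÷ 2x² = 9x⁵. Subtract (9x⁵)·D = 18x⁷ + 72x⁶ − 81x⁵. Remainder: 10x⁶ + 54x⁵ + 7x⁴ − 83x³ − 12x² − 45x + 57.
Step 3: lead(10x⁶ + 54x⁵ + 7x⁴ − 83x³ − 12x² − 45x + 57) ÷ lead(D) = 10x⁶ ÷ 2x² = 5x⁴. Subtract (5x⁴)·D = 10x⁶ + 40x⁵ − 45x⁴. Remainder: 14x⁵ + 52x⁴ − 83x³ − 12x² − 45x + 57.
Step 4: lead(14x⁵ + 52x⁴ − 83x³ − 12x² − 45x + 57) ÷ lead(D) = 14x⁵ ÷ 2x² = 7x³. Subtract (7x³)·D = 14x⁵ + 56x⁴ − 63x³. Remainder: −4x⁴ − 20x³ − 12x² − 45x + 57.
Step 5: lead(−4x⁴ − 20x³ − 12x² − 45x + 57) ÷ lead(D) = −4x⁴ ÷ 2x² = −2x². Subtract (−2x²)·D = −4x⁴ − 16x³ + 18x². Remainder: −4x³ − 30x² − 45x + 57.
Step 6: lead(−4x³ − 30x² − 45x + 57) ÷ lead(D) = −4x³ ÷ 2x² = −2x. Subtract (−2x)·D = −4x³ − 16x² + 18x. Remainder: −14x² − 63x + 57.
Step 7: lead(−14x² − 63x + 57) ÷ lead(D) = −14x² ÷ 2x² = −7. Subtract (−7)·D = −14x² − 56x + 63. Remainder: −7x − 6.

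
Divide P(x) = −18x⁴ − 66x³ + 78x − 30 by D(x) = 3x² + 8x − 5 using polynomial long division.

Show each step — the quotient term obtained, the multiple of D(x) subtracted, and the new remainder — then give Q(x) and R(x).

Step 1: lead(−18x⁴ − 66x³ + 78x − 30) ÷ lead(D) = −18x⁴ ÷ 3x² = −6x². Subtract (−6x²)·D = −18x⁴ − 48x³ + 30x². Remainder: −18x³ − 30x² + 78x − 30.
Step 2: lead(−18x³ − 30x² + 78x − 30) ÷ lead(D) = −18x³ ÷ 3x² = −6x. Subtract (−6x)·D = −18x³ − 48x² + 30x. Remainder: 18x² + 48x − 30.
Step 3: lead(18x² + 48x − 30) ÷ lead(D) = 18x² ÷ 3x² = 6. Subtract (6)·D = 18x² + 48x − 30. Remainder: 0.

Q(x) = −6x² − 6x + 6; R(x) = 0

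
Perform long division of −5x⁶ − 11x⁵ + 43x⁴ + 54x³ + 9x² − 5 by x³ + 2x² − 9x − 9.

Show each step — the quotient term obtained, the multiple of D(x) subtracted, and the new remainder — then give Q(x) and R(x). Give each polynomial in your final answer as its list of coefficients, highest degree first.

Step 1: lead(−5x⁶ − 11x⁵ + 43x⁴ + 54x³ + 9x² − 5) ÷ lead(D) = −5x⁶ ÷ x³ = −5x³. Subtract (−5x³)·D = −5x⁶ − 10x⁵ + 45x⁴ + 45x³. Remainder: −x⁵ − 2x⁴ + 9x³ + 9x² − 5.
Step 2: lead(−x⁵ − 2x⁴ + 9x³ + 9x² − 5) ÷ lead(D) = −x⁵ ÷ x³ = −x². Subtract (−x²)·D = −x⁵ − 2x⁴ + 9x³ + 9x². Remainder: −5.

Q = [-5, -1, 0, 0]; R = [-5]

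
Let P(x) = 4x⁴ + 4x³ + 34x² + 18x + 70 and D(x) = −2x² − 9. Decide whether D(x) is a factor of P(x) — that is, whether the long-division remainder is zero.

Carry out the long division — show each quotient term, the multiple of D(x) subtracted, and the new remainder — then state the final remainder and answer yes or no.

Step 1: lead(4x⁴ + 4x³ + 34x² + 18x + 70) ÷ lead(D) = 4x⁴ ÷ −2x² = −2x². Subtract (−2x²)·D = 4x⁴ + 18x². Remainder: 4x³ + 16x² + 18x + 70.
Step 2: lead(4x³ + 16x² + 18x + 70) ÷ lead(D) = 4x³ ÷ −2x² = −2x. Subtract (−2x)·D = 4x³ + 18x. Remainder: 16x² + 70.
Step 3: lead(16x² + 70) ÷ lead(D) = 16x² ÷ −2x² = −8. Subtract (−8)·D = 16x² + 72. Remainder: −2.

R(x) = −2, so D(x) is not a factor of P(x). no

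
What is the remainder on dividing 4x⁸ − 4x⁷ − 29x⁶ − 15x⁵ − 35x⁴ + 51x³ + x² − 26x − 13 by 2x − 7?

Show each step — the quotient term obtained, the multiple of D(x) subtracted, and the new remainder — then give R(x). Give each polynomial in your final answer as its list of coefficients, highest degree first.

R = [-6]

Step 1: lead(4x⁸ − 4x⁷ − 29x⁶ − 15x⁵ − 35x⁴ + 51x³ + x² − 26x − 13) ÷ lead(D) = 4x⁸ ÷ 2x = 2x⁷. Subtract (2x⁷)·D = 4x⁸ − 14x⁷. Remainder: 10x⁷ − 29x⁶ − 15x⁵ − 35x⁴ + 51x³ + x² − 26x − 13.
Step 2: lead(10x⁷ − 29x⁶ − 15x⁵ − 35x⁴ + 51x³ + x² − 26x − 13) ÷ lead(D) = 10x⁷ ÷ 2x = 5x⁶. Subtract (5x⁶)·D = 10x⁷ − 35x⁶. Remainder: 6x⁶ − 15x⁵ − 35x⁴ + 51x³ + x² − 26x − 13.
Step 3: lead(6x⁶ − 15x⁵ − 35x⁴ + 51x³ + x² − 26x − 13) ÷ lead(D) = 6x⁶ ÷ 2x = 3x⁵. Subtract (3x⁵)·D = 6x⁶ − 21x⁵. Remainder: 6x⁵ − 35x⁴ + 51x³ + x² − 26x − 13.
Step 4: lead(6x⁵ − 35x⁴ + 51x³ + x² − 26x − 13) ÷ lead(D) = 6x⁵ ÷ 2x = 3x⁴. Subtract (3x⁴)·D = 6x⁵ − 21x⁴. Remainder: −14x⁴ + 51x³ + x² − 26x − 13.
Step 5: lead(−14x⁴ + 51x³ + x² − 26x − 13) ÷ lead(D) = −14x⁴ ÷ 2x = −7x³. Subtract (−7x³)·D = −14x⁴ + 49x³. Remainder: 2x³ + x² − 26x − 13.
Step 6: lead(2x³ + x² − 26x − 13) ÷ lead(D) = 2x³ ÷ 2x = x². Subtract (x²)·D = 2x³ − 7x². Remainder: 8x² − 26x − 13.
Step 7: lead(8x² − 26x − 13) ÷ lead(D) = 8x² ÷ 2x = 4x. Subtract (4x)·D = 8x² − 28x. Remainder: 2x − 13.
Step 8: lead(2x − 13) ÷ lead(D) = 2x ÷ 2x = 1. Subtract (1)·D = 2x − 7. Remainder: −6.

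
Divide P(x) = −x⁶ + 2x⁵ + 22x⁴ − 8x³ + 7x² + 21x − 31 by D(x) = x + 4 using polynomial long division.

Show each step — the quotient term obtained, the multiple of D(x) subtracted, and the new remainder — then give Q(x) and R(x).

Q(x) = −x⁵ + 6x⁴ − 2x³ + 7x − 7; R(x) = −3

Step 1: lead(−x⁶ + 2x⁵ + 22x⁴ − 8x³ + 7x² + 21x − 31) ÷ lead(D) = −x⁶ ÷ x = −x⁵. Subtract (−x⁵)·D = −x⁶ − 4x⁵. Remainder: 6x⁵ + 22x⁴ − 8x³ + 7x² + 21x − 31.
Step 2: lead(6x⁵ + 22x⁴ − 8x³ + 7x² + 21x − 31) ÷ lead(D) = 6x⁵ ÷ x = 6x⁴. Subtract (6x⁴)·D = 6x⁵ + 24x⁴. Remainder: −2x⁴ − 8x³ + 7x² + 21x − 31.
Step 3: lead(−2x⁴ − 8x³ + 7x² + 21x − 31) ÷ lead(D) = −2x⁴ ÷ x = −2x³. Subtract (−2x³)·D = −2x⁴ − 8x³. Remainder: 7x² + 21x − 31.
Step 4: lead(7x² + 21x − 31) ÷ lead(D) = 7x² ÷ x = 7x. Subtract (7x)·D = 7x² + 28x. Remainder: −7x − 31.
Step 5: lead(−7x − 31) ÷ lead(D) = −7x ÷ x = −7. Subtract (−7)·D = −7x − 28. Remainder: −3.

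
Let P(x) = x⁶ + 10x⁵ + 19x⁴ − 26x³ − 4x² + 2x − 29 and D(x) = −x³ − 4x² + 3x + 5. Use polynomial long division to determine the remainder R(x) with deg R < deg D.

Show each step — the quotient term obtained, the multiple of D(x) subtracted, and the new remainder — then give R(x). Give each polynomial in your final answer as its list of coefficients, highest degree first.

R = [7, -4]

Step 1: lead(x⁶ + 10x⁵ + 19x⁴ − 26x³ − 4x² + 2x − 29) ÷ lead(D) = x⁶ ÷ −x³ = −x³. Subtract (−x³)·D = x⁶ + 4x⁵ − 3x⁴ − 5x³. Remainder: 6x⁵ + 22x⁴ − 21x³ − 4x² + 2x − 29.
Step 2: lead(6x⁵ + 22x⁴ − 21x³ − 4x² + 2x − 29) ÷ lead(D) = 6x⁵ ÷ −x³ = −6x². Subtract (−6x²)·D = 6x⁵ + 24x⁴ − 18x³ − 30x². Remainder: −2x⁴ − 3x³ + 26x² + 2x − 29.
Step 3: lead(−2x⁴ − 3x³ + 26x² + 2x − 29) ÷ lead(D) = −2x⁴ ÷ −x³ = 2x. Subtract (2x)·D = −2x⁴ − 8x³ + 6x² + 10x. Remainder: 5x³ + 20x² − 8x − 29.
Step 4: lead(5x³ + 20x² − 8x − 29) ÷ lead(D) = 5x³ ÷ −x³ = −5. Subtract (−5)·D = 5x³ + 20x² − 15x − 25. Remainder: 7x − 4.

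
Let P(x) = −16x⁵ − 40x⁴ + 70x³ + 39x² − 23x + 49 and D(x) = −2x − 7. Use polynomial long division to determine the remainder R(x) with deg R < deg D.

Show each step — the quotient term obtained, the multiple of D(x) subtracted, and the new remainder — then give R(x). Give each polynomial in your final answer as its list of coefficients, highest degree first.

Step 1: lead(−16x⁵ − 40x⁴ + 70x³ + 39x² − 23x + 49) ÷ lead(D) = −16x⁵ ÷ −2x = 8x⁴. Subtract (8x⁴)·D = −16x⁵ − 56x⁴. Remainder: 16x⁴ + 70x³ + 39x² − 23x + 49.
Step 2: lead(16x⁴ + 70x³ + 39x² − 23x + 49) ÷ lead(D) = 16x⁴ ÷ −2x = −8x³. Subtract (−8x³)·D = 16x⁴ + 56x³. Remainder: 14x³ + 39x² − 23x + 49.
Step 3: lead(14x³ + 39x² − 23x + 49) ÷ lead(D) = 14x³ ÷ −2x = −7x². Subtract (−7x²)·D = 14x³ + 49x². Remainder: −10x² − 23x + 49.
Step 4: lead(−10x² − 23x + 49) ÷ lead(D) = −10x² ÷ −2x = 5x. Subtract (5x)·D = −10x² − 35x. Remainder: 12x + 49.
Step 5: lead(12x + 49) ÷ lead(D) = 12x ÷ −2x = −6. Subtract (−6)·D = 12x + 42. Remainder: 7.

R = [7]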